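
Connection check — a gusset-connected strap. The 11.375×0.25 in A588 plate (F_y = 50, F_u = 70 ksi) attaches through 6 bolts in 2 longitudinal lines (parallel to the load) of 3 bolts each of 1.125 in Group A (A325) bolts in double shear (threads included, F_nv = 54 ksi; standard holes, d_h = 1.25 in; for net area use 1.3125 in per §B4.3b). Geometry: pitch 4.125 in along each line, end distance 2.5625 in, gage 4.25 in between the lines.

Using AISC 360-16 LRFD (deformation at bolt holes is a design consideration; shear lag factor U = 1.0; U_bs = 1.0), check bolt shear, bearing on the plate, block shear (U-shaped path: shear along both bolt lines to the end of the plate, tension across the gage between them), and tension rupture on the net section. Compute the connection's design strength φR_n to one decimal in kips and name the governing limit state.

Bolt shear: A_b = π(1.125)²/4 = 0.99402 in². φR_n = 0.75 × 54 × 0.99402 × 6 × 2 = 483.1 kips.
Bearing (0.25 in plate, F_u = 70 ksi): end bolts L_c = 2.5625 − 1.25/2 = 1.9375, R_n = min(1.2×1.9375×0.25×70, 2.4×1.125×0.25×70) = 40.688 kips/bolt; interior L_c = 4.125 − 1.25 = 2.875, R_n = 47.25 kips/bolt. φR_n = 0.75 × (2×40.688 + 4×47.25) = 202.8 kips.
Block shear: shear path 2×[2.5625+2×4.125] = 2×10.8125 in, A_gv = 5.4063, A_nv = 2×(10.8125 − 2.5×1.3125)×0.25 = 3.7656 in²; tension across gage: (4.25 − 1×1.3125)×0.25 = 0.73438 in². R_n = min(0.6×70×3.7656, 0.6×50×5.4063) + 1.0×70×0.73438 = min(158.16, 162.19) + 51.407 = 209.57 kips. φR_n = 0.75 × 209.57 = 157.2 kips.
Tension rupture (net): A_n = (11.375 − 2×1.3125)×0.25 = 2.1875 in² (U = 1.0, A_e = A_n). φR_n = 0.75 × 70 × 2.1875 = 114.8 kips.
Governing: min(483.1, 202.8, 157.2, 114.8) = 114.8 kips → net-section rupture.

114.8 kips (net-section rupture governs)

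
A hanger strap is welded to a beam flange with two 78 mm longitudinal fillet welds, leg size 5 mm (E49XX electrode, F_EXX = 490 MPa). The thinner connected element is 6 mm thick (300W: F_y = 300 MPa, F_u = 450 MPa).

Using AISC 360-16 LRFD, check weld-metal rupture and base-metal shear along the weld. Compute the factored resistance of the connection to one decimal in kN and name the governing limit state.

Weld metal: throat = 0.707×5 = 3.535 mm, L = 2×78 = 156 mm. φR_n = 0.75 × 0.6 × 490 × 3.535 × 156 = 121.6 kN.
Base metal shear (6 mm plate): yield φR_n = 1.0×0.6×300×6×156 = 168.5 kN; rupture φR_n = 0.75×0.6×450×6×156 = 189.5 kN; take 168.5 kN (yield).
Governing: min(121.6, 168.5) = 121.6 kN → weld metal.

121.6 kN (weld metal governs)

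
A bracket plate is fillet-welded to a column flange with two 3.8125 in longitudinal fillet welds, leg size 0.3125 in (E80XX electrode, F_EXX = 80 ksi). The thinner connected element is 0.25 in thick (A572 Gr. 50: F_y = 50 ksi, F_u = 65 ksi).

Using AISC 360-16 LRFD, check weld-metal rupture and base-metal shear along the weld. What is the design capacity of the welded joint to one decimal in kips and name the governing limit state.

55.8 kips (base-metal shear governs)

Weld metal: throat = 0.707×0.3125 = 0.22094 in, L = 2×3.8125 = 7.625 in. φR_n = 0.75 × 0.6 × 80 × 0.22094 × 7.625 = 60.6 kips.
Base metal shear (0.25 in plate): yield φR_n = 1.0×0.6×50×0.25×7.625 = 57.2 kips; rupture φR_n = 0.75×0.6×65×0.25×7.625 = 55.8 kips; take 55.8 kips (rupture).
Governing: min(60.6, 55.8) = 55.8 kips → base-metal shear.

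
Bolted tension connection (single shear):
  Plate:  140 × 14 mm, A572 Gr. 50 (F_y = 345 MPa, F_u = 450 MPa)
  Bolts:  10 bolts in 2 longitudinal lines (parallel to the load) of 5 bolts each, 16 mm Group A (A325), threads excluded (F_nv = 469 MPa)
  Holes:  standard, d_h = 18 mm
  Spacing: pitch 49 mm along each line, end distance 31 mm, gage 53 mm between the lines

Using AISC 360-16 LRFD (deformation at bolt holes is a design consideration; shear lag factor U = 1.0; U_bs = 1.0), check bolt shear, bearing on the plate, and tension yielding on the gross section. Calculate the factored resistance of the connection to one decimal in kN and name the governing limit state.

608.6 kN (gross-section yield governs)

Bolt shear: A_b = π(16)²/4 = 201.06 mm². φR_n = 0.75 × 469 × 201.06 × 10 × 1 = 707.2 kN.
Bearing (14 mm plate, F_u = 450 MPa): end bolts L_c = 31 − 18/2 = 22, R_n = min(1.2×22×14×450, 2.4×16×14×450) = 166.32 kN/bolt; interior L_c = 49 − 18 = 31, R_n = 234.36 kN/bolt. φR_n = 0.75 × (2×166.32 + 8×234.36) = 1655.6 kN.
Tension yield (gross): A_g = 140×14 = 1960 mm². φR_n = 0.90 × 345 × 1960 = 608.6 kN.
Governing: min(707.2, 1655.6, 608.6) = 608.6 kN → gross-section yield.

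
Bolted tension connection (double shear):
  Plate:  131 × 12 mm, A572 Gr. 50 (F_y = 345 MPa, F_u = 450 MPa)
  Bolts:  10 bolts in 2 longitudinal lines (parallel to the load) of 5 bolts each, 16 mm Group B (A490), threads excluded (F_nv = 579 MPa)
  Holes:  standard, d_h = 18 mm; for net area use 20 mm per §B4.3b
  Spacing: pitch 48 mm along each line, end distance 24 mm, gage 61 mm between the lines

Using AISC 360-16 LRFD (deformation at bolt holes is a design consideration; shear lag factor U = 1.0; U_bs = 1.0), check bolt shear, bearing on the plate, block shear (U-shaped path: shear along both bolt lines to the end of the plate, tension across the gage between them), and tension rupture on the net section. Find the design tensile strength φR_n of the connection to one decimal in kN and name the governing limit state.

368.6 kN (net-section rupture governs)

Bolt shear: A_b = π(16)²/4 = 201.06 mm². φR_n = 0.75 × 579 × 201.06 × 10 × 2 = 1746.2 kN.
Bearing (12 mm plate, F_u = 450 MPa): end bolts L_c = 24 − 18/2 = 15, R_n = min(1.2×15×12×450, 2.4×16×12×450) = 97.2 kN/bolt; interior L_c = 48 − 18 = 30, R_n = 194.4 kN/bolt. φR_n = 0.75 × (2×97.2 + 8×194.4) = 1312.2 kN.
Block shear: shear path 2×[24+4×48] = 2×216 mm, A_gv = 5184, A_nv = 2×(216 − 4.5×20)×12 = 3024 mm²; tension across gage: (61 − 1×20)×12 = 492 mm². R_n = min(0.6×450×3024, 0.6×345×5184) + 1.0×450×492 = min(816.48, 1073.1) + 221.4 = 1037.9 kN. φR_n = 0.75 × 1037.9 = 778.4 kN.
Tension rupture (net): A_n = (131 − 2×20)×12 = 1092 mm² (U = 1.0, A_e = A_n). φR_n = 0.75 × 450 × 1092 = 368.6 kN.
Governing: min(1746.2, 1312.2, 778.4, 368.6) = 368.6 kN → net-section rupture.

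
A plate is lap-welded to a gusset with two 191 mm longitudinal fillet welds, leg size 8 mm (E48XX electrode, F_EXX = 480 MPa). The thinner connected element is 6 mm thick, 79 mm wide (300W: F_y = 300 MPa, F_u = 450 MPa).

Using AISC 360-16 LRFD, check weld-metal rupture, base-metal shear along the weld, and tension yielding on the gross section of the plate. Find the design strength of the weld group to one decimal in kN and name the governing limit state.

128.0 kN (gross-section yield governs)

Weld metal: throat = 0.707×8 = 5.656 mm, L = 2×191 = 382 mm. φR_n = 0.75 × 0.6 × 480 × 5.656 × 382 = 466.7 kN.
Base metal shear (6 mm plate): yield φR_n = 1.0×0.6×300×6×382 = 412.6 kN; rupture φR_n = 0.75×0.6×450×6×382 = 464.1 kN; take 412.6 kN (yield).
Tension yield (gross): A_g = 79×6 = 474 mm². φR_n = 0.90 × 300 × 474 = 128.0 kN.
Governing: min(466.7, 412.6, 128.0) = 128.0 kN → gross-section yield.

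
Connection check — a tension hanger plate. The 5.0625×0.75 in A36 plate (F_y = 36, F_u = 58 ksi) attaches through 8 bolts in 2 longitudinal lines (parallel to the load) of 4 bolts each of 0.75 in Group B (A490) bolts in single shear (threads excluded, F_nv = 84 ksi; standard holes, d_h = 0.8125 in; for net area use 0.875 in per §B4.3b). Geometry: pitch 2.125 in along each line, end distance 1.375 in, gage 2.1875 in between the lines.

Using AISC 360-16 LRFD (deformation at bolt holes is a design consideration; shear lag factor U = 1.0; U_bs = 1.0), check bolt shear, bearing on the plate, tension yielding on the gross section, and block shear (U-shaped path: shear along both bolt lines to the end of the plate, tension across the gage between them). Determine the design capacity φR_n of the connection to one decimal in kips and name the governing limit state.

123.0 kips (gross-section yield governs)

Bolt shear: A_b = π(0.75)²/4 = 0.44179 in². φR_n = 0.75 × 84 × 0.44179 × 8 × 1 = 222.7 kips.
Bearing (0.75 in plate, F_u = 58 ksi): end bolts L_c = 1.375 − 0.8125/2 = 0.96875, R_n = min(1.2×0.96875×0.75×58, 2.4×0.75×0.75×58) = 50.569 kips/bolt; interior L_c = 2.125 − 0.8125 = 1.3125, R_n = 68.513 kips/bolt. φR_n = 0.75 × (2×50.569 + 6×68.513) = 384.2 kips.
Tension yield (gross): A_g = 5.0625×0.75 = 3.7969 in². φR_n = 0.90 × 36 × 3.7969 = 123.0 kips.
Block shear: shear path 2×[1.375+3×2.125] = 2×7.75 in, A_gv = 11.625, A_nv = 2×(7.75 − 3.5×0.875)×0.75 = 7.0313 in²; tension across gage: (2.1875 − 1×0.875)×0.75 = 0.98438 in². R_n = min(0.6×58×7.0313, 0.6×36×11.625) + 1.0×58×0.98438 = min(244.69, 251.1) + 57.094 = 301.78 kips. φR_n = 0.75 × 301.78 = 226.3 kips.
Governing: min(222.7, 384.2, 123.0, 226.3) = 123.0 kips → gross-section yield.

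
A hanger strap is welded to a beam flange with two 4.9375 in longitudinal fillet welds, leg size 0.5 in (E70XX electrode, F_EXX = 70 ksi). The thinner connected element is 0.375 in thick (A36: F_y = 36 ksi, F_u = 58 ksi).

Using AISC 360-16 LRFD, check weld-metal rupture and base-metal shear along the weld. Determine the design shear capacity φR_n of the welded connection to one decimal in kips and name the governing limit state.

80.0 kips (base-metal shear governs)

Weld metal: throat = 0.707×0.5 = 0.3535 in, L = 2×4.9375 = 9.875 in. φR_n = 0.75 × 0.6 × 70 × 0.3535 × 9.875 = 110.0 kips.
Base metal shear (0.375 in plate): yield φR_n = 1.0×0.6×36×0.375×9.875 = 80.0 kips; rupture φR_n = 0.75×0.6×58×0.375×9.875 = 96.7 kips; take 80.0 kips (yield).
Governing: min(110.0, 80.0) = 80.0 kips → base-metal shear.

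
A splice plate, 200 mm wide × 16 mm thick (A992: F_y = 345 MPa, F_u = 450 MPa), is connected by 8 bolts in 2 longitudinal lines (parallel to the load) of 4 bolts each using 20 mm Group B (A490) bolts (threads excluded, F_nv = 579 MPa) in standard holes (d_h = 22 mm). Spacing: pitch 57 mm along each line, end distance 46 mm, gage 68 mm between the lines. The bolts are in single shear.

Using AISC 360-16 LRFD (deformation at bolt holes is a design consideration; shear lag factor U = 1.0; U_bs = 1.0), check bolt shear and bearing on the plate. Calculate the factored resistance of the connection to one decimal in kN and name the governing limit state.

Bolt shear: A_b = π(20)²/4 = 314.16 mm². φR_n = 0.75 × 579 × 314.16 × 8 × 1 = 1091.4 kN.
Bearing (16 mm plate, F_u = 450 MPa): end bolts L_c = 46 − 22/2 = 35, R_n = min(1.2×35×16×450, 2.4×20×16×450) = 302.4 kN/bolt; interior L_c = 57 − 22 = 35, R_n = 302.4 kN/bolt. φR_n = 0.75 × (2×302.4 + 6×302.4) = 1814.4 kN.
Governing: min(1091.4, 1814.4) = 1091.4 kN → bolt shear.

1091.4 kN (bolt shear governs)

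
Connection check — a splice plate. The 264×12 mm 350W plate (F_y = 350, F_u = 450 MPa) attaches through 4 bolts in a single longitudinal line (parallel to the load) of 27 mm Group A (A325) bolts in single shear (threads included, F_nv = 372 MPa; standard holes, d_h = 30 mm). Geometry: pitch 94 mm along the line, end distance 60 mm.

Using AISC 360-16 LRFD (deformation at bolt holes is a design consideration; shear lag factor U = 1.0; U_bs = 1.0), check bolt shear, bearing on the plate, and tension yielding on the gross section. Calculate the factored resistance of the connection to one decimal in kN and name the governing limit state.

639.0 kN (bolt shear governs)

Bolt shear: A_b = π(27)²/4 = 572.56 mm². φR_n = 0.75 × 372 × 572.56 × 4 × 1 = 639.0 kN.
Bearing (12 mm plate, F_u = 450 MPa): end bolts L_c = 60 − 30/2 = 45, R_n = min(1.2×45×12×450, 2.4×27×12×450) = 291.6 kN/bolt; interior L_c = 94 − 30 = 64, R_n = 349.92 kN/bolt. φR_n = 0.75 × (1×291.6 + 3×349.92) = 1006.0 kN.
Tension yield (gross): A_g = 264×12 = 3168 mm². φR_n = 0.90 × 350 × 3168 = 997.9 kN.
Governing: min(639.0, 1006.0, 997.9) = 639.0 kN → bolt shear.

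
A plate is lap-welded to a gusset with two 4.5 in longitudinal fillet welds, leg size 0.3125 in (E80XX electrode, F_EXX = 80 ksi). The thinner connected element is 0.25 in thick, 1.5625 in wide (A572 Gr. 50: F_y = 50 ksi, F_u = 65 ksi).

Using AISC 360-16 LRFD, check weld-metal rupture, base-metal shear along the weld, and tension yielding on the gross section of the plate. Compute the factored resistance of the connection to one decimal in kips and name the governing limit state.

17.6 kips (gross-section yield governs)

Weld metal: throat = 0.707×0.3125 = 0.22094 in, L = 2×4.5 = 9 in. φR_n = 0.75 × 0.6 × 80 × 0.22094 × 9 = 71.6 kips.
Base metal shear (0.25 in plate): yield φR_n = 1.0×0.6×50×0.25×9 = 67.5 kips; rupture φR_n = 0.75×0.6×65×0.25×9 = 65.8 kips; take 65.8 kips (rupture).
Tension yield (gross): A_g = 1.5625×0.25 = 0.39063 in². φR_n = 0.90 × 50 × 0.39063 = 17.6 kips.
Governing: min(71.6, 65.8, 17.6) = 17.6 kips → gross-section yield.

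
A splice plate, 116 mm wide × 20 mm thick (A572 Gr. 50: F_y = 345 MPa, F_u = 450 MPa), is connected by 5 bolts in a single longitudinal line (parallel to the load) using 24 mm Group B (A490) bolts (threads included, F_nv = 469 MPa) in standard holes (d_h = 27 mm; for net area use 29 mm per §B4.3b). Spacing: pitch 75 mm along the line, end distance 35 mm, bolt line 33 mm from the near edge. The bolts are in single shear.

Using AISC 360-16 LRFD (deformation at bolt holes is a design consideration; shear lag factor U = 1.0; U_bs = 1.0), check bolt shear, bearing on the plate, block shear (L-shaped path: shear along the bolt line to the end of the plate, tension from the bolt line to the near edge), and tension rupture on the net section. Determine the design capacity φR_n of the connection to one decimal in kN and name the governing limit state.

587.3 kN (net-section rupture governs)

Bolt shear: A_b = π(24)²/4 = 452.39 mm². φR_n = 0.75 × 469 × 452.39 × 5 × 1 = 795.6 kN.
Bearing (20 mm plate, F_u = 450 MPa): end bolts L_c = 35 − 27/2 = 21.5, R_n = min(1.2×21.5×20×450, 2.4×24×20×450) = 232.2 kN/bolt; interior L_c = 75 − 27 = 48, R_n = 518.4 kN/bolt. φR_n = 0.75 × (1×232.2 + 4×518.4) = 1729.4 kN.
Block shear: shear path 1×[35+4×75] = 1×335 mm, A_gv = 6700, A_nv = 1×(335 − 4.5×29)×20 = 4090 mm²; tension to near edge: (33 − 0.5×29)×20 = 370 mm². R_n = min(0.6×450×4090, 0.6×345×6700) + 1.0×450×370 = min(1104.3, 1386.9) + 166.5 = 1270.8 kN. φR_n = 0.75 × 1270.8 = 953.1 kN.
Tension rupture (net): A_n = (116 − 1×29)×20 = 1740 mm² (U = 1.0, A_e = A_n). φR_n = 0.75 × 450 × 1740 = 587.3 kN.
Governing: min(795.6, 1729.4, 953.1, 587.3) = 587.3 kN → net-section rupture.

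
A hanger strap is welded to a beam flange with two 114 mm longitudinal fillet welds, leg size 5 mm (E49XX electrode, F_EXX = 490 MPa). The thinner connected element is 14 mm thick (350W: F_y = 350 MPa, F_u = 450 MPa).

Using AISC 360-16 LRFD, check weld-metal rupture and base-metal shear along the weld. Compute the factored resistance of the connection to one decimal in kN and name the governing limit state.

Weld metal: throat = 0.707×5 = 3.535 mm, L = 2×114 = 228 mm. φR_n = 0.75 × 0.6 × 490 × 3.535 × 228 = 177.7 kN.
Base metal shear (14 mm plate): yield φR_n = 1.0×0.6×350×14×228 = 670.3 kN; rupture φR_n = 0.75×0.6×450×14×228 = 646.4 kN; take 646.4 kN (rupture).
Governing: min(177.7, 646.4) = 177.7 kN → weld metal.

177.7 kN (weld metal governs)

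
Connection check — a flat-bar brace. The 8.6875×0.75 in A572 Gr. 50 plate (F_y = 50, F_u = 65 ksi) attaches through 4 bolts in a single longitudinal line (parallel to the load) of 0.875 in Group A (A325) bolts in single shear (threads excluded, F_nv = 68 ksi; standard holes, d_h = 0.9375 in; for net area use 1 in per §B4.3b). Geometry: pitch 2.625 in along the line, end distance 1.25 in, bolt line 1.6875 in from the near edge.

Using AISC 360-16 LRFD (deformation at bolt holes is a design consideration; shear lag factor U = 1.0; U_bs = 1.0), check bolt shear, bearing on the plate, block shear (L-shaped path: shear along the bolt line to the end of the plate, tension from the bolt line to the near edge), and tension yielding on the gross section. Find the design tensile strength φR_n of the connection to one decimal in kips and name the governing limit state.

Bolt shear: A_b = π(0.875)²/4 = 0.60132 in². φR_n = 0.75 × 68 × 0.60132 × 4 × 1 = 122.7 kips.
Bearing (0.75 in plate, F_u = 65 ksi): end bolts L_c = 1.25 − 0.9375/2 = 0.78125, R_n = min(1.2×0.78125×0.75×65, 2.4×0.875×0.75×65) = 45.703 kips/bolt; interior L_c = 2.625 − 0.9375 = 1.6875, R_n = 98.719 kips/bolt. φR_n = 0.75 × (1×45.703 + 3×98.719) = 256.4 kips.
Block shear: shear path 1×[1.25+3×2.625] = 1×9.125 in, A_gv = 6.8438, A_nv = 1×(9.125 − 3.5×1)×0.75 = 4.2188 in²; tension to near edge: (1.6875 − 0.5×1)×0.75 = 0.89063 in². R_n = min(0.6×65×4.2188, 0.6×50×6.8438) + 1.0×65×0.89063 = min(164.53, 205.31) + 57.891 = 222.42 kips. φR_n = 0.75 × 222.42 = 166.8 kips.
Tension yield (gross): A_g = 8.6875×0.75 = 6.5156 in². φR_n = 0.90 × 50 × 6.5156 = 293.2 kips.
Governing: min(122.7, 256.4, 166.8, 293.2) = 122.7 kips → bolt shear.

122.7 kips (bolt shear governs)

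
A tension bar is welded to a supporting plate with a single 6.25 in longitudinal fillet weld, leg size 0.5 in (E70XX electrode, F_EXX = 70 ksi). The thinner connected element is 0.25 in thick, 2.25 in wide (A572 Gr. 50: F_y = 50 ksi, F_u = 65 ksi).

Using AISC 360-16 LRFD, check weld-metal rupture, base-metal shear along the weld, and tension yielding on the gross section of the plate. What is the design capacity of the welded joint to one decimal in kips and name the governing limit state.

25.3 kips (gross-section yield governs)

Weld metal: throat = 0.707×0.5 = 0.3535 in, L = 6.25 in. φR_n = 0.75 × 0.6 × 70 × 0.3535 × 6.25 = 69.6 kips.
Base metal shear (0.25 in plate): yield φR_n = 1.0×0.6×50×0.25×6.25 = 46.9 kips; rupture φR_n = 0.75×0.6×65×0.25×6.25 = 45.7 kips; take 45.7 kips (rupture).
Tension yield (gross): A_g = 2.25×0.25 = 0.5625 in². φR_n = 0.90 × 50 × 0.5625 = 25.3 kips.
Governing: min(69.6, 45.7, 25.3) = 25.3 kips → gross-section yield.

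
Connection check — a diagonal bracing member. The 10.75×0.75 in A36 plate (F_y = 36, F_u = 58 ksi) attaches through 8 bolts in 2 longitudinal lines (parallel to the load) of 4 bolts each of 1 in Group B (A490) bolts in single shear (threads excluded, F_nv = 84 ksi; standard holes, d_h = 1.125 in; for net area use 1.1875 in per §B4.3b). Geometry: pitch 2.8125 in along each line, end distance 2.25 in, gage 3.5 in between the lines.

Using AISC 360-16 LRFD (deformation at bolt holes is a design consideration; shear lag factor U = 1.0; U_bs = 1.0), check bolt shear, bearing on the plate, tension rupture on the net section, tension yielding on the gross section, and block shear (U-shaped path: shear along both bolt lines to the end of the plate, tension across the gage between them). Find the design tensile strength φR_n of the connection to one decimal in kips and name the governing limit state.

261.2 kips (gross-section yield governs)

Bolt shear: A_b = π(1)²/4 = 0.7854 in². φR_n = 0.75 × 84 × 0.7854 × 8 × 1 = 395.8 kips.
Bearing (0.75 in plate, F_u = 58 ksi): end bolts L_c = 2.25 − 1.125/2 = 1.6875, R_n = min(1.2×1.6875×0.75×58, 2.4×1×0.75×58) = 88.088 kips/bolt; interior L_c = 2.8125 − 1.125 = 1.6875, R_n = 88.088 kips/bolt. φR_n = 0.75 × (2×88.088 + 6×88.088) = 528.5 kips.
Tension rupture (net): A_n = (10.75 − 2×1.1875)×0.75 = 6.2813 in² (U = 1.0, A_e = A_n). φR_n = 0.75 × 58 × 6.2813 = 273.2 kips.
Tension yield (gross): A_g = 10.75×0.75 = 8.0625 in². φR_n = 0.90 × 36 × 8.0625 = 261.2 kips.
Block shear: shear path 2×[2.25+3×2.8125] = 2×10.6875 in, A_gv = 16.031, A_nv = 2×(10.6875 − 3.5×1.1875)×0.75 = 9.7969 in²; tension across gage: (3.5 − 1×1.1875)×0.75 = 1.7344 in². R_n = min(0.6×58×9.7969, 0.6×36×16.031) + 1.0×58×1.7344 = min(340.93, 346.27) + 100.6 = 441.53 kips. φR_n = 0.75 × 441.53 = 331.1 kips.
Governing: min(395.8, 528.5, 273.2, 261.2, 331.1) = 261.2 kips → gross-section yield.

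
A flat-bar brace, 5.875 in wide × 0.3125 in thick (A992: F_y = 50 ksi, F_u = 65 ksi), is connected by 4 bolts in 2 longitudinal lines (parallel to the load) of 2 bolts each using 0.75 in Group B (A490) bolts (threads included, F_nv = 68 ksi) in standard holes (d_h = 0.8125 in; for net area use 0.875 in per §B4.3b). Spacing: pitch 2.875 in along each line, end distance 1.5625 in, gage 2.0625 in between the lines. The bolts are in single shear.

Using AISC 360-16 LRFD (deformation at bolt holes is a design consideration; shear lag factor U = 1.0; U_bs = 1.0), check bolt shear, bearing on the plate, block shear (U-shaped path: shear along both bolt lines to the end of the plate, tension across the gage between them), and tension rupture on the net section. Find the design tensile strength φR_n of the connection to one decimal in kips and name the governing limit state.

Bolt shear: A_b = π(0.75)²/4 = 0.44179 in². φR_n = 0.75 × 68 × 0.44179 × 4 × 1 = 90.1 kips.
Bearing (0.3125 in plate, F_u = 65 ksi): end bolts L_c = 1.5625 − 0.8125/2 = 1.15625, R_n = min(1.2×1.15625×0.3125×65, 2.4×0.75×0.3125×65) = 28.184 kips/bolt; interior L_c = 2.875 − 0.8125 = 2.0625, R_n = 36.563 kips/bolt. φR_n = 0.75 × (2×28.184 + 2×36.563) = 97.1 kips.
Block shear: shear path 2×[1.5625+1×2.875] = 2×4.4375 in, A_gv = 2.7734, A_nv = 2×(4.4375 − 1.5×0.875)×0.3125 = 1.9531 in²; tension across gage: (2.0625 − 1×0.875)×0.3125 = 0.37109 in². R_n = min(0.6×65×1.9531, 0.6×50×2.7734) + 1.0×65×0.37109 = min(76.171, 83.202) + 24.121 = 100.29 kips. φR_n = 0.75 × 100.29 = 75.2 kips.
Tension rupture (net): A_n = (5.875 − 2×0.875)×0.3125 = 1.2891 in² (U = 1.0, A_e = A_n). φR_n = 0.75 × 65 × 1.2891 = 62.8 kips.
Governing: min(90.1, 97.1, 75.2, 62.8) = 62.8 kips → net-section rupture.

62.8 kips (net-section rupture governs)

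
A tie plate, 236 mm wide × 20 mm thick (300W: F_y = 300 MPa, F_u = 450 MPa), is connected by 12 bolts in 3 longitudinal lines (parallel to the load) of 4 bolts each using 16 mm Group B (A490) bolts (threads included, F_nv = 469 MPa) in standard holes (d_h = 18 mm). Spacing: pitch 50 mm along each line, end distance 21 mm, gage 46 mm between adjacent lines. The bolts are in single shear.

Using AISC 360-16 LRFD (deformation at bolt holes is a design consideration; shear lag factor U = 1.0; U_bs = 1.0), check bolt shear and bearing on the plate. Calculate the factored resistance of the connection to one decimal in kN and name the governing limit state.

848.7 kN (bolt shear governs)

Bolt shear: A_b = π(16)²/4 = 201.06 mm². φR_n = 0.75 × 469 × 201.06 × 12 × 1 = 848.7 kN.
Bearing (20 mm plate, F_u = 450 MPa): end bolts L_c = 21 − 18/2 = 12, R_n = min(1.2×12×20×450, 2.4×16×20×450) = 129.6 kN/bolt; interior L_c = 50 − 18 = 32, R_n = 345.6 kN/bolt. φR_n = 0.75 × (3×129.6 + 9×345.6) = 2624.4 kN.
Governing: min(848.7, 2624.4) = 848.7 kN → bolt shear.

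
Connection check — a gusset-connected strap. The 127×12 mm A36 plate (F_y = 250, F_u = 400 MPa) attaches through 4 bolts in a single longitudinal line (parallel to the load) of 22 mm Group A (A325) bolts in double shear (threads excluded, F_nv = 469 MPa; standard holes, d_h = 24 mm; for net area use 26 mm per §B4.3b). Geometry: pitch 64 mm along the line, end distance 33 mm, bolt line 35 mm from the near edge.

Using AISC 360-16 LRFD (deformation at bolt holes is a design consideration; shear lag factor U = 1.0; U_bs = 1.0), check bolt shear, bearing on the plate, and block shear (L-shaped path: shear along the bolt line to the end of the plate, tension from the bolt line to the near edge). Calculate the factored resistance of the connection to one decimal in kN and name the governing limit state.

Bolt shear: A_b = π(22)²/4 = 380.13 mm². φR_n = 0.75 × 469 × 380.13 × 4 × 2 = 1069.7 kN.
Bearing (12 mm plate, F_u = 400 MPa): end bolts L_c = 33 − 24/2 = 21, R_n = min(1.2×21×12×400, 2.4×22×12×400) = 120.96 kN/bolt; interior L_c = 64 − 24 = 40, R_n = 230.4 kN/bolt. φR_n = 0.75 × (1×120.96 + 3×230.4) = 609.1 kN.
Block shear: shear path 1×[33+3×64] = 1×225 mm, A_gv = 2700, A_nv = 1×(225 − 3.5×26)×12 = 1608 mm²; tension to near edge: (35 − 0.5×26)×12 = 264 mm². R_n = min(0.6×400×1608, 0.6×250×2700) + 1.0×400×264 = min(385.92, 405) + 105.6 = 491.52 kN. φR_n = 0.75 × 491.52 = 368.6 kN.
Governing: min(1069.7, 609.1, 368.6) = 368.6 kN → block shear.

368.6 kN (block shear governs)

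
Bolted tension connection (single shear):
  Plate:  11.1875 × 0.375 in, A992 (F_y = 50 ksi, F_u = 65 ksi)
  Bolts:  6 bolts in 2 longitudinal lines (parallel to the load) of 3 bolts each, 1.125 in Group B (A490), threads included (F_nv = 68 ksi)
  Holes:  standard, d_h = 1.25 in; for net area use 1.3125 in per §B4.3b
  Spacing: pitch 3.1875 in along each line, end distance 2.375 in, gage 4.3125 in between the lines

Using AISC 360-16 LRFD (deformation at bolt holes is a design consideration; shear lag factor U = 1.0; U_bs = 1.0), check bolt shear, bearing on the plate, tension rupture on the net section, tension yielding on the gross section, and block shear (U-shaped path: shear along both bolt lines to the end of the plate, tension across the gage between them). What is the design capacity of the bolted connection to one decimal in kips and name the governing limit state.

Bolt shear: A_b = π(1.125)²/4 = 0.99402 in². φR_n = 0.75 × 68 × 0.99402 × 6 × 1 = 304.2 kips.
Bearing (0.375 in plate, F_u = 65 ksi): end bolts L_c = 2.375 − 1.25/2 = 1.75, R_n = min(1.2×1.75×0.375×65, 2.4×1.125×0.375×65) = 51.188 kips/bolt; interior L_c = 3.1875 − 1.25 = 1.9375, R_n = 56.672 kips/bolt. φR_n = 0.75 × (2×51.188 + 4×56.672) = 246.8 kips.
Tension rupture (net): A_n = (11.1875 − 2×1.3125)×0.375 = 3.2109 in² (U = 1.0, A_e = A_n). φR_n = 0.75 × 65 × 3.2109 = 156.5 kips.
Tension yield (gross): A_g = 11.1875×0.375 = 4.1953 in². φR_n = 0.90 × 50 × 4.1953 = 188.8 kips.
Block shear: shear path 2×[2.375+2×3.1875] = 2×8.75 in, A_gv = 6.5625, A_nv = 2×(8.75 − 2.5×1.3125)×0.375 = 4.1016 in²; tension across gage: (4.3125 − 1×1.3125)×0.375 = 1.125 in². R_n = min(0.6×65×4.1016, 0.6×50×6.5625) + 1.0×65×1.125 = min(159.96, 196.88) + 73.125 = 233.09 kips. φR_n = 0.75 × 233.09 = 174.8 kips.
Governing: min(304.2, 246.8, 156.5, 188.8, 174.8) = 156.5 kips → net-section rupture.

156.5 kips (net-section rupture governs)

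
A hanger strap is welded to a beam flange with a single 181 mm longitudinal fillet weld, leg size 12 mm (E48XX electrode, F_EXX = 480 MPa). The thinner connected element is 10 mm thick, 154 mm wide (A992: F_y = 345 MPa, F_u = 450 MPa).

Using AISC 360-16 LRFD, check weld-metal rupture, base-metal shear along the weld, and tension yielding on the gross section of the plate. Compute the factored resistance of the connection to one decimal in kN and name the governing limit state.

Weld metal: throat = 0.707×12 = 8.484 mm, L = 181 mm. φR_n = 0.75 × 0.6 × 480 × 8.484 × 181 = 331.7 kN.
Base metal shear (10 mm plate): yield φR_n = 1.0×0.6×345×10×181 = 374.7 kN; rupture φR_n = 0.75×0.6×450×10×181 = 366.5 kN; take 366.5 kN (rupture).
Tension yield (gross): A_g = 154×10 = 1540 mm². φR_n = 0.90 × 345 × 1540 = 478.2 kN.
Governing: min(331.7, 366.5, 478.2) = 331.7 kN → weld metal.

331.7 kN (weld metal governs)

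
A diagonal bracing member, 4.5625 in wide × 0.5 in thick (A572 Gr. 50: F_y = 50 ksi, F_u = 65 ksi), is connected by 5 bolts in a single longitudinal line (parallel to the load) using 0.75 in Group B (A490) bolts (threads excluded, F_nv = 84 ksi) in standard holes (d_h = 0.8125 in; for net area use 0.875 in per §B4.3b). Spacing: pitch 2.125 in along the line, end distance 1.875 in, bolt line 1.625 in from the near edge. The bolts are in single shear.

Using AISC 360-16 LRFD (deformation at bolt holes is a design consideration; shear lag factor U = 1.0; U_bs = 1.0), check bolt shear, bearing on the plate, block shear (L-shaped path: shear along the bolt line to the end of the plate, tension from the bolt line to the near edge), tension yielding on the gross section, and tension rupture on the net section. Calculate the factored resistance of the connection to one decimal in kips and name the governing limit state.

Bolt shear: A_b = π(0.75)²/4 = 0.44179 in². φR_n = 0.75 × 84 × 0.44179 × 5 × 1 = 139.2 kips.
Bearing (0.5 in plate, F_u = 65 ksi): end bolts L_c = 1.875 − 0.8125/2 = 1.46875, R_n = min(1.2×1.46875×0.5×65, 2.4×0.75×0.5×65) = 57.281 kips/bolt; interior L_c = 2.125 − 0.8125 = 1.3125, R_n = 51.188 kips/bolt. φR_n = 0.75 × (1×57.281 + 4×51.188) = 196.5 kips.
Block shear: shear path 1×[1.875+4×2.125] = 1×10.375 in, A_gv = 5.1875, A_nv = 1×(10.375 − 4.5×0.875)×0.5 = 3.2188 in²; tension to near edge: (1.625 − 0.5×0.875)×0.5 = 0.59375 in². R_n = min(0.6×65×3.2188, 0.6×50×5.1875) + 1.0×65×0.59375 = min(125.53, 155.63) + 38.594 = 164.12 kips. φR_n = 0.75 × 164.12 = 123.1 kips.
Tension yield (gross): A_g = 4.5625×0.5 = 2.2813 in². φR_n = 0.90 × 50 × 2.2813 = 102.7 kips.
Tension rupture (net): A_n = (4.5625 − 1×0.875)×0.5 = 1.8438 in² (U = 1.0, A_e = A_n). φR_n = 0.75 × 65 × 1.8438 = 89.9 kips.
Governing: min(139.2, 196.5, 123.1, 102.7, 89.9) = 89.9 kips → net-section rupture.

89.9 kips (net-section rupture governs)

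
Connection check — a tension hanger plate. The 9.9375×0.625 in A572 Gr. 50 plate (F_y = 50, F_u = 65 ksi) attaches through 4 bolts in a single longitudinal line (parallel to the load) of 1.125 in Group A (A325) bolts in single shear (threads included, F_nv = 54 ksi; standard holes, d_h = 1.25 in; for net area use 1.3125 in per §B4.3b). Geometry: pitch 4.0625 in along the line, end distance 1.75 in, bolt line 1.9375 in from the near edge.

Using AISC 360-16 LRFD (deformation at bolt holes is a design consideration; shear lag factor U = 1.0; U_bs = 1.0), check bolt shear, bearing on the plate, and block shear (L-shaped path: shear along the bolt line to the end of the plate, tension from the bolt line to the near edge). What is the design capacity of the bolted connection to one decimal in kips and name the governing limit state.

161.0 kips (bolt shear governs)

Bolt shear: A_b = π(1.125)²/4 = 0.99402 in². φR_n = 0.75 × 54 × 0.99402 × 4 × 1 = 161.0 kips.
Bearing (0.625 in plate, F_u = 65 ksi): end bolts L_c = 1.75 − 1.25/2 = 1.125, R_n = min(1.2×1.125×0.625×65, 2.4×1.125×0.625×65) = 54.844 kips/bolt; interior L_c = 4.0625 − 1.25 = 2.8125, R_n = 109.69 kips/bolt. φR_n = 0.75 × (1×54.844 + 3×109.69) = 287.9 kips.
Block shear: shear path 1×[1.75+3×4.0625] = 1×13.9375 in, A_gv = 8.7109, A_nv = 1×(13.9375 − 3.5×1.3125)×0.625 = 5.8398 in²; tension to near edge: (1.9375 − 0.5×1.3125)×0.625 = 0.80078 in². R_n = min(0.6×65×5.8398, 0.6×50×8.7109) + 1.0×65×0.80078 = min(227.75, 261.33) + 52.051 = 279.8 kips. φR_n = 0.75 × 279.8 = 209.9 kips.
Governing: min(161.0, 287.9, 209.9) = 161.0 kips → bolt shear.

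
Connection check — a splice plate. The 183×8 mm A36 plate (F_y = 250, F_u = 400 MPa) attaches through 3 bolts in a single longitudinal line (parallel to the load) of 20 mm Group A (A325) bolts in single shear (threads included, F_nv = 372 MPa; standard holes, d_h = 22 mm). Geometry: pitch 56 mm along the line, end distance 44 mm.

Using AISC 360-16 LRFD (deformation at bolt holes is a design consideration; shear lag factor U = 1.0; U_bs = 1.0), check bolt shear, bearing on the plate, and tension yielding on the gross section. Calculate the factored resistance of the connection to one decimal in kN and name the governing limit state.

263.0 kN (bolt shear governs)

Bolt shear: A_b = π(20)²/4 = 314.16 mm². φR_n = 0.75 × 372 × 314.16 × 3 × 1 = 263.0 kN.
Bearing (8 mm plate, F_u = 400 MPa): end bolts L_c = 44 − 22/2 = 33, R_n = min(1.2×33×8×400, 2.4×20×8×400) = 126.72 kN/bolt; interior L_c = 56 − 22 = 34, R_n = 130.56 kN/bolt. φR_n = 0.75 × (1×126.72 + 2×130.56) = 290.9 kN.
Tension yield (gross): A_g = 183×8 = 1464 mm². φR_n = 0.90 × 250 × 1464 = 329.4 kN.
Governing: min(263.0, 290.9, 329.4) = 263.0 kN → bolt shear.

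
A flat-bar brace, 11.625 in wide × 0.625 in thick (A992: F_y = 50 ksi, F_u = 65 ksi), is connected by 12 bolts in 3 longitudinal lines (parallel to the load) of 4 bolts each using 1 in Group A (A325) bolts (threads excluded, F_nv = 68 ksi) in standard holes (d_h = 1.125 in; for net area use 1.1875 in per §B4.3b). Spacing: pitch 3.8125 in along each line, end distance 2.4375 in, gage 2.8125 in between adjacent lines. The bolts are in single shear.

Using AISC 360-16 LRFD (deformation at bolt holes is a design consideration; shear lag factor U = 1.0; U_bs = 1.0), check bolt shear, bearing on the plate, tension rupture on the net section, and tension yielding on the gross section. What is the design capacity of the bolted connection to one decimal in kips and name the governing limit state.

245.7 kips (net-section rupture governs)

Bolt shear: A_b = π(1)²/4 = 0.7854 in². φR_n = 0.75 × 68 × 0.7854 × 12 × 1 = 480.7 kips.
Bearing (0.625 in plate, F_u = 65 ksi): end bolts L_c = 2.4375 − 1.125/2 = 1.875, R_n = min(1.2×1.875×0.625×65, 2.4×1×0.625×65) = 91.406 kips/bolt; interior L_c = 3.8125 − 1.125 = 2.6875, R_n = 97.5 kips/bolt. φR_n = 0.75 × (3×91.406 + 9×97.5) = 863.8 kips.
Tension rupture (net): A_n = (11.625 − 3×1.1875)×0.625 = 5.0391 in² (U = 1.0, A_e = A_n). φR_n = 0.75 × 65 × 5.0391 = 245.7 kips.
Tension yield (gross): A_g = 11.625×0.625 = 7.2656 in². φR_n = 0.90 × 50 × 7.2656 = 327.0 kips.
Governing: min(480.7, 863.8, 245.7, 327.0) = 245.7 kips → net-section rupture.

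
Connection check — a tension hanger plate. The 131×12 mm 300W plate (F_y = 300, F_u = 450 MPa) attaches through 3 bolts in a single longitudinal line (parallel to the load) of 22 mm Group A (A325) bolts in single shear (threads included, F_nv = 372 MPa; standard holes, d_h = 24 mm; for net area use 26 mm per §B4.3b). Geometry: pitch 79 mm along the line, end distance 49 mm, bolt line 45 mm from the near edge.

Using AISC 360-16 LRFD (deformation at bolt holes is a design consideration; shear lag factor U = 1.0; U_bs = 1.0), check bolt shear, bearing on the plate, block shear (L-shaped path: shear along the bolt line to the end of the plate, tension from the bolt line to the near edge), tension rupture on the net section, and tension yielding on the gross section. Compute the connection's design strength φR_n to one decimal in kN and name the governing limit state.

318.2 kN (bolt shear governs)

Bolt shear: A_b = π(22)²/4 = 380.13 mm². φR_n = 0.75 × 372 × 380.13 × 3 × 1 = 318.2 kN.
Bearing (12 mm plate, F_u = 450 MPa): end bolts L_c = 49 − 24/2 = 37, R_n = min(1.2×37×12×450, 2.4×22×12×450) = 239.76 kN/bolt; interior L_c = 79 − 24 = 55, R_n = 285.12 kN/bolt. φR_n = 0.75 × (1×239.76 + 2×285.12) = 607.5 kN.
Block shear: shear path 1×[49+2×79] = 1×207 mm, A_gv = 2484, A_nv = 1×(207 − 2.5×26)×12 = 1704 mm²; tension to near edge: (45 − 0.5×26)×12 = 384 mm². R_n = min(0.6×450×1704, 0.6×300×2484) + 1.0×450×384 = min(460.08, 447.12) + 172.8 = 619.92 kN. φR_n = 0.75 × 619.92 = 464.9 kN.
Tension rupture (net): A_n = (131 − 1×26)×12 = 1260 mm² (U = 1.0, A_e = A_n). φR_n = 0.75 × 450 × 1260 = 425.3 kN.
Tension yield (gross): A_g = 131×12 = 1572 mm². φR_n = 0.90 × 300 × 1572 = 424.4 kN.
Governing: min(318.2, 607.5, 464.9, 425.3, 424.4) = 318.2 kN → bolt shear.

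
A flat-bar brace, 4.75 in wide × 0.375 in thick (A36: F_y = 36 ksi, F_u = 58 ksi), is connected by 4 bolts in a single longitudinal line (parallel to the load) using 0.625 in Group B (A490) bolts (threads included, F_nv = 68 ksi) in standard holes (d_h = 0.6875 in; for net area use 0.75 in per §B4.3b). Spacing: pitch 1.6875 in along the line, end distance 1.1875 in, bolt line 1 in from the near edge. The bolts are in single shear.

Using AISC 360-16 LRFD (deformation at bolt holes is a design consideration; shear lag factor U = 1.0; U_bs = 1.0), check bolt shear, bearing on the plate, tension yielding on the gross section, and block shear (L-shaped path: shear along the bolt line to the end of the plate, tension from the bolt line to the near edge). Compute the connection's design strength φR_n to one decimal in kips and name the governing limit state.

Bolt shear: A_b = π(0.625)²/4 = 0.3068 in². φR_n = 0.75 × 68 × 0.3068 × 4 × 1 = 62.6 kips.
Bearing (0.375 in plate, F_u = 58 ksi): end bolts L_c = 1.1875 − 0.6875/2 = 0.84375, R_n = min(1.2×0.84375×0.375×58, 2.4×0.625×0.375×58) = 22.022 kips/bolt; interior L_c = 1.6875 − 0.6875 = 1, R_n = 26.1 kips/bolt. φR_n = 0.75 × (1×22.022 + 3×26.1) = 75.2 kips.
Tension yield (gross): A_g = 4.75×0.375 = 1.7813 in². φR_n = 0.90 × 36 × 1.7813 = 57.7 kips.
Block shear: shear path 1×[1.1875+3×1.6875] = 1×6.25 in, A_gv = 2.3438, A_nv = 1×(6.25 − 3.5×0.75)×0.375 = 1.3594 in²; tension to near edge: (1 − 0.5×0.75)×0.375 = 0.23438 in². R_n = min(0.6×58×1.3594, 0.6×36×2.3438) + 1.0×58×0.23438 = min(47.307, 50.626) + 13.594 = 60.901 kips. φR_n = 0.75 × 60.901 = 45.7 kips.
Governing: min(62.6, 75.2, 57.7, 45.7) = 45.7 kips → block shear.

45.7 kips (block shear governs)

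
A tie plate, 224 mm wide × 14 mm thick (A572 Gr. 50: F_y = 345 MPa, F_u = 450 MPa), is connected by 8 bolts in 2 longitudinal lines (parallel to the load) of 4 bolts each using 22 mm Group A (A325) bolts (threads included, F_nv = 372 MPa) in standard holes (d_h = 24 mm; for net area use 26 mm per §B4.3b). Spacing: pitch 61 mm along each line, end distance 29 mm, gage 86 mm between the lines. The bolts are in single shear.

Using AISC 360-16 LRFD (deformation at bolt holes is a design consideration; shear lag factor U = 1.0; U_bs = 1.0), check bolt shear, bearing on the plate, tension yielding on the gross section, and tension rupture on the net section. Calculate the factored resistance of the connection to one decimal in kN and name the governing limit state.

812.7 kN (net-section rupture governs)

Bolt shear: A_b = π(22)²/4 = 380.13 mm². φR_n = 0.75 × 372 × 380.13 × 8 × 1 = 848.5 kN.
Bearing (14 mm plate, F_u = 450 MPa): end bolts L_c = 29 − 24/2 = 17, R_n = min(1.2×17×14×450, 2.4×22×14×450) = 128.52 kN/bolt; interior L_c = 61 − 24 = 37, R_n = 279.72 kN/bolt. φR_n = 0.75 × (2×128.52 + 6×279.72) = 1451.5 kN.
Tension yield (gross): A_g = 224×14 = 3136 mm². φR_n = 0.90 × 345 × 3136 = 973.7 kN.
Tension rupture (net): A_n = (224 − 2×26)×14 = 2408 mm² (U = 1.0, A_e = A_n). φR_n = 0.75 × 450 × 2408 = 812.7 kN.
Governing: min(848.5, 1451.5, 973.7, 812.7) = 812.7 kN → net-section rupture.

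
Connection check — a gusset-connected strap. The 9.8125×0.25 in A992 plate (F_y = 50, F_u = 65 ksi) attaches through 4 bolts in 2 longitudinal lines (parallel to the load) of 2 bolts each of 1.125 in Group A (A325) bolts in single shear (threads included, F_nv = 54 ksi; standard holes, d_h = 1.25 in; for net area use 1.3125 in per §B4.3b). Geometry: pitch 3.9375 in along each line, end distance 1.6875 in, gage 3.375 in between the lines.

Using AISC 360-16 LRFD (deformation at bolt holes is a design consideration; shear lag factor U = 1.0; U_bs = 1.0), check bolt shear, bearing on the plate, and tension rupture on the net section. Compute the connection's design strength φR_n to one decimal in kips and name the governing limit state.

87.6 kips (net-section rupture governs)

Bolt shear: A_b = π(1.125)²/4 = 0.99402 in². φR_n = 0.75 × 54 × 0.99402 × 4 × 1 = 161.0 kips.
Bearing (0.25 in plate, F_u = 65 ksi): end bolts L_c = 1.6875 − 1.25/2 = 1.0625, R_n = min(1.2×1.0625×0.25×65, 2.4×1.125×0.25×65) = 20.719 kips/bolt; interior L_c = 3.9375 − 1.25 = 2.6875, R_n = 43.875 kips/bolt. φR_n = 0.75 × (2×20.719 + 2×43.875) = 96.9 kips.
Tension rupture (net): A_n = (9.8125 − 2×1.3125)×0.25 = 1.7969 in² (U = 1.0, A_e = A_n). φR_n = 0.75 × 65 × 1.7969 = 87.6 kips.
Governing: min(161.0, 96.9, 87.6) = 87.6 kips → net-section rupture.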